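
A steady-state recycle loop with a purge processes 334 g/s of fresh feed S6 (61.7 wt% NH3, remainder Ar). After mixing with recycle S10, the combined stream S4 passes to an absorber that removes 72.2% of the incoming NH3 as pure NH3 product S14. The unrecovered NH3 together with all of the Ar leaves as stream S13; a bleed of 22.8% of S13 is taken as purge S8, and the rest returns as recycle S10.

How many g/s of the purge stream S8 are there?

144.6 g/s

Ar enters only via S6 and leaves only via the purge: 334×0.383 = 0.228×(Ar in S13), and the absorber passes all Ar, so Ar in S4 = Ar in S13 = 561.06 g/s.
NH3 in S4: m_A = 334×0.617 + (1−0.228)·(1−0.722)·m_A, so m_A = 206.08/0.7854 = 262.39 g/s.
S13 = (1−0.722)×262.39 + 561.06 = 634.01 g/s.
Purge S8 = 0.228×634.01 = 144.55 g/s.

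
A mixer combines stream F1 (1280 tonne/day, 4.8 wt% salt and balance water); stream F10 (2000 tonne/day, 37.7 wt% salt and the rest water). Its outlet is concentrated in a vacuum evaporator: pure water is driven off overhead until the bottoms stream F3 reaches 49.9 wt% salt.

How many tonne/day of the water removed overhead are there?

1646 tonne/day

salt entering = 1280×0.048 + 2000×0.377 = 815.44 tonne/day.
All salt reports to F3, so F3 = 815.44/0.499 = 1634.1 tonne/day.
Total feed = 3280 tonne/day; overhead = 3280 − 1634.1 = 1645.9 tonne/day.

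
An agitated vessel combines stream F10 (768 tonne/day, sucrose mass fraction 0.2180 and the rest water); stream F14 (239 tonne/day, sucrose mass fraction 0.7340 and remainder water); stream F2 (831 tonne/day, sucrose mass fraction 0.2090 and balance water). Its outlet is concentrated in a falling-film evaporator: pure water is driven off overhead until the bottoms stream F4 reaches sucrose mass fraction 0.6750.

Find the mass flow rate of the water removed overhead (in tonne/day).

sucrose entering = 768×0.218 + 239×0.734 + 831×0.209 = 516.53 tonne/day.
All sucrose reports to F4, so F4 = 516.53/0.675 = 765.23 tonne/day.
Total feed = 1838 tonne/day; overhead = 1838 − 765.23 = 1072.8 tonne/day.

1073 tonne/day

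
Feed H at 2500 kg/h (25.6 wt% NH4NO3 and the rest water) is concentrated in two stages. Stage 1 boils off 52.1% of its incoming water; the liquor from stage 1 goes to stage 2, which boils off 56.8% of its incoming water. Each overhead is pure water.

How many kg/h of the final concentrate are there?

water in feed = 2500×0.744 = 1860 kg/h.
After stage 1: water left = (1−0.521)×1860 = 890.94; stream total = 1530.9 kg/h.
After stage 2: water left = (1−0.568)×890.94 = 384.89; final concentrate = 1024.9 kg/h.

1025 kg/h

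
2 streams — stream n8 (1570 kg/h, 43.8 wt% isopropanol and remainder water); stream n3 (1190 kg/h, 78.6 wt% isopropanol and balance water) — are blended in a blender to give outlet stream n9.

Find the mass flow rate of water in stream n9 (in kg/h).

1137 kg/h

water out = water in = 1570×0.562 + 1190×0.214 = 1137 kg/h.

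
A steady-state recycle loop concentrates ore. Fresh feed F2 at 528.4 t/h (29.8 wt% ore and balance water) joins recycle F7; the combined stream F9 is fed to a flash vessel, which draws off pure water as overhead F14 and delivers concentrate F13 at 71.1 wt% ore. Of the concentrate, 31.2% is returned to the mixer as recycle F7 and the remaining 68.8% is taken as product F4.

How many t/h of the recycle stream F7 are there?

100.4 t/h

Overall ore balance (none leaves overhead): ore in fresh feed = ore in product, i.e. 528.4×0.298 = (1−0.312)·F13·0.711.
F13 = 157.46/(0.711×0.688) = 321.9 t/h.
Recycle F7 = 0.312×321.9 = 100.43 t/h.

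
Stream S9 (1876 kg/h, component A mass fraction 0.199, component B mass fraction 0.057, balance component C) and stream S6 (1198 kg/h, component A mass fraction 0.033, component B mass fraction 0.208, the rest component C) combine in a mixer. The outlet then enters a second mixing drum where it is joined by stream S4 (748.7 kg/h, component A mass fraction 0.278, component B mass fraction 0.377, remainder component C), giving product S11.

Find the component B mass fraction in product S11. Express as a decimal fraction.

Overall, product flow = 3822.7 kg/h.
component B in = 1876×0.057 + 1198×0.208 + 748.7×0.377 = 638.38 kg/h.
component B fraction in S11 = 0.167.

0.167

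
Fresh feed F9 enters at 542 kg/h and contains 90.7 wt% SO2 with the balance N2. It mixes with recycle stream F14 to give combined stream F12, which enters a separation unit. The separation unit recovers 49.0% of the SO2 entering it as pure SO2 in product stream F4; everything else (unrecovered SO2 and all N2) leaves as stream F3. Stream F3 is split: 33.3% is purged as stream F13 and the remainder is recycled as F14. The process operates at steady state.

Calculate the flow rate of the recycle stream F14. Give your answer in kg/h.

N2 enters only via F9 and leaves only via the purge: 542×0.093 = 0.333×(N2 in F3), and the separation unit passes all N2, so N2 in F12 = N2 in F3 = 151.37 kg/h.
SO2 in F12: m_A = 542×0.907 + (1−0.333)·(1−0.490)·m_A, so m_A = 491.59/0.6598 = 745.03 kg/h.
F3 = (1−0.490)×745.03 + 151.37 = 531.34 kg/h.
Recycle F14 = (1−0.333)×531.34 = 354.4 kg/h.

354.4 kg/h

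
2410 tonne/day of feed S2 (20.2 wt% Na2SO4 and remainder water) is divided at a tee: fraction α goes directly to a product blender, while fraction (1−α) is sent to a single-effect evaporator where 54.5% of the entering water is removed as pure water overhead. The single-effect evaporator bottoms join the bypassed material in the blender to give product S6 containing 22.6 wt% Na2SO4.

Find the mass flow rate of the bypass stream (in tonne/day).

All 2410×0.202 = 486.82 tonne/day of Na2SO4 reaches S6, so S6 = 486.82/0.226 = 2154.1 tonne/day and vapour = 255.93 tonne/day.
The evaporator receives (1−α)·2410 of feed at 0.798 water and removes 0.545 of that water:
0.545×0.798×(1−α)×2410 = 255.93
(1−α) = 255.93/1048.1 = 0.2442;  α = 0.7558.
Bypass flow = 0.7558×2410 = 1821.5 tonne/day.

1822 tonne/day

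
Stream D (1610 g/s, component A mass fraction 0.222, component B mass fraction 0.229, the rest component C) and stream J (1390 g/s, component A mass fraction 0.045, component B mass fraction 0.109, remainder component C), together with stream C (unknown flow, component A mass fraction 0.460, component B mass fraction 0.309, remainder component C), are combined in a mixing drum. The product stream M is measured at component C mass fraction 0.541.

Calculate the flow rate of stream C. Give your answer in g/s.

1409 g/s

Let C be the unknown flow. Total out = 3000 + C.
component C balance: 2059.8 + 0.231·C = 0.541·(3000 + C)
(0.231 − 0.541)·C = 0.541×3000 − 2059.8 = -436.83
C = -436.83 / -0.310 = 1409.1 g/s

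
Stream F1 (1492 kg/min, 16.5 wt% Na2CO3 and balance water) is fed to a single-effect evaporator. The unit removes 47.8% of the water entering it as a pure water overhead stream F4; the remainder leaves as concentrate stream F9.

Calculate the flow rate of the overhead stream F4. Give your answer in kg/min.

water entering = 1492×0.835 = 1245.8 kg/min; overhead removed = 0.478×1245.8 = 595.5 kg/min.

595.5 kg/min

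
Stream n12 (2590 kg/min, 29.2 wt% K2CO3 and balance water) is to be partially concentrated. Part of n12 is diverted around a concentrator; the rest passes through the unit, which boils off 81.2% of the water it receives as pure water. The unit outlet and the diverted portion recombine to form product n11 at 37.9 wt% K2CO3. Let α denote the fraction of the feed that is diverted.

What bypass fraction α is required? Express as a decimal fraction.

All 2590×0.292 = 756.28 kg/min of K2CO3 reaches n11, so n11 = 756.28/0.379 = 1995.5 kg/min and vapour = 594.54 kg/min.
The evaporator receives (1−α)·2590 of feed at 0.708 water and removes 0.812 of that water:
0.812×0.708×(1−α)×2590 = 594.54
(1−α) = 594.54/1489 = 0.3993;  α = 0.6007.

0.601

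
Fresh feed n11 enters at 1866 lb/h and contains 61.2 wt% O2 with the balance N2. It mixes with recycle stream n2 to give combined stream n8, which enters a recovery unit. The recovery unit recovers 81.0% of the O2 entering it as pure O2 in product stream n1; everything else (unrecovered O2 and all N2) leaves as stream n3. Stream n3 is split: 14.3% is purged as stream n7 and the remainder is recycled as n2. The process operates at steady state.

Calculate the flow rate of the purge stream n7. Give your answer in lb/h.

761.1 lb/h

N2 enters only via n11 and leaves only via the purge: 1866×0.388 = 0.143×(N2 in n3), and the recovery unit passes all N2, so N2 in n8 = N2 in n3 = 5063 lb/h.
O2 in n8: m_A = 1866×0.612 + (1−0.143)·(1−0.810)·m_A, so m_A = 1142/0.8372 = 1364.1 lb/h.
n3 = (1−0.810)×1364.1 + 5063 = 5322.2 lb/h.
Purge n7 = 0.143×5322.2 = 761.07 lb/h.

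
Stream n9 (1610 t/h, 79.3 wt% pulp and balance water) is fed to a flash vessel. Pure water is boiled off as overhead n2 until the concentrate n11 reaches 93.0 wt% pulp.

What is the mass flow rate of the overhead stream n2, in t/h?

237.2 t/h

pulp is conserved: 1610×0.793 = 1276.7 t/h all reports to the concentrate.
Concentrate = 1276.7/(target fraction) = 1372.8 t/h.
Overhead = 1610 − 1372.8 = 237.17 t/h.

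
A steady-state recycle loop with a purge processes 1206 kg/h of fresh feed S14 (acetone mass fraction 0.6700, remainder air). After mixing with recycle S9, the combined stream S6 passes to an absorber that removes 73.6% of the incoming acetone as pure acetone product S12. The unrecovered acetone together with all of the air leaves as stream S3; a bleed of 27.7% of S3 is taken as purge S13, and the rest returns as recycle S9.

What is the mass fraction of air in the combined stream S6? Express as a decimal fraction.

0.5899

air enters only via S14 and leaves only via the purge: 1206×0.330 = 0.277×(air in S3), and the absorber passes all air, so air in S6 = air in S3 = 1436.8 kg/h.
acetone in S6: m_A = 1206×0.670 + (1−0.277)·(1−0.736)·m_A, so m_A = 808.02/0.8091 = 998.63 kg/h.
S6 = 998.63 + 1436.8 = 2435.4 kg/h.
air fraction in S6 = 1436.8/2435.4 = 0.5899.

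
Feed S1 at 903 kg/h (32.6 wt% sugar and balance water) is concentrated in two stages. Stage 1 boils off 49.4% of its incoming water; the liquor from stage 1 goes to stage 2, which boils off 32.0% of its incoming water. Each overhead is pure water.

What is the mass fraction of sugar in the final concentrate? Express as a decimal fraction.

0.5843

water in feed = 903×0.674 = 608.62 kg/h.
After stage 1: water left = (1−0.494)×608.62 = 307.96; stream total = 602.34 kg/h.
After stage 2: water left = (1−0.320)×307.96 = 209.41; final concentrate = 503.79 kg/h.
sugar fraction = 294.38/503.79 = 0.5843.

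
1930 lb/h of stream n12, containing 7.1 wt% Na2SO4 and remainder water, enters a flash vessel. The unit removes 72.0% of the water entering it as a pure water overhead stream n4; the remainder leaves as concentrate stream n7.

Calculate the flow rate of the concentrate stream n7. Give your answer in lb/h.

water entering = 1930×0.929 = 1793 lb/h; overhead removed = 0.720×1793 = 1290.9 lb/h.
Concentrate = 1930 − 1290.9 = 639.06 lb/h.

639.1 lb/h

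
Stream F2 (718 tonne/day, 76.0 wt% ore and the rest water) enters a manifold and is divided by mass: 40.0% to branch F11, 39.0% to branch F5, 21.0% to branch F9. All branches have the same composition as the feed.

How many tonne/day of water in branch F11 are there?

Branch F11 total = 0.400×718 = 287.2 tonne/day.
water in F11 = 0.240×287.2 = 68.928 tonne/day.

68.93 tonne/day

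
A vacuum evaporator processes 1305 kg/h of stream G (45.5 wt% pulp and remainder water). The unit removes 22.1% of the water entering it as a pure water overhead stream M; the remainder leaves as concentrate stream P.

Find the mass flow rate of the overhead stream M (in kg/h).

157.2 kg/h

water entering = 1305×0.545 = 711.23 kg/h; overhead removed = 0.221×711.23 = 157.18 kg/h.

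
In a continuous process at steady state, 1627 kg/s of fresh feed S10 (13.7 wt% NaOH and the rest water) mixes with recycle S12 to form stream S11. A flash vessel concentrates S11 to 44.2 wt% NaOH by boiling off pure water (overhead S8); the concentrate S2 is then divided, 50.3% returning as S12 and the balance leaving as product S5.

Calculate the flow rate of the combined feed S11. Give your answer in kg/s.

2137 kg/s

Overall NaOH balance (none leaves overhead): NaOH in fresh feed = NaOH in product, i.e. 1627×0.137 = (1−0.503)·S2·0.442.
S2 = 222.9/(0.442×0.497) = 1014.7 kg/s.
Recycle S12 = 0.503×1014.7 = 510.38 kg/s.
Combined feed S11 = 1627 + 510.38 = 2137.4 kg/s.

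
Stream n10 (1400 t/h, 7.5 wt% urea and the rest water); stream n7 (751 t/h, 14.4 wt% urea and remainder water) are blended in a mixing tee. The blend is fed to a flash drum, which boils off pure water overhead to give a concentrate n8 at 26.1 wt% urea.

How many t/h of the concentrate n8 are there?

816.6 t/h

urea entering = 1400×0.075 + 751×0.144 = 213.14 t/h.
All urea reports to n8, so n8 = 213.14/0.261 = 816.64 t/h.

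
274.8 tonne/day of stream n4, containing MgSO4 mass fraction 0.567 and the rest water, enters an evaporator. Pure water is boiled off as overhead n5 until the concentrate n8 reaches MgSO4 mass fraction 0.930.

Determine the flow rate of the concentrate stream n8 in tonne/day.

167.5 tonne/day

MgSO4 is conserved: 274.8×0.567 = 155.81 tonne/day all reports to the concentrate.
Concentrate = 155.81/(target fraction) = 167.54 tonne/day.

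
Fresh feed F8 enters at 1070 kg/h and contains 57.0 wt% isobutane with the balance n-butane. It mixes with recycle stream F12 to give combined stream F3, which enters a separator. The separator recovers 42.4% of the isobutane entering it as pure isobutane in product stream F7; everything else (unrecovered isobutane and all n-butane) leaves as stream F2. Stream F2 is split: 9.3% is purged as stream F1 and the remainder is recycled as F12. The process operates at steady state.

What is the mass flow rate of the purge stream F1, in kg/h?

528.5 kg/h

n-butane enters only via F8 and leaves only via the purge: 1070×0.430 = 0.093×(n-butane in F2), and the separator passes all n-butane, so n-butane in F3 = n-butane in F2 = 4947.3 kg/h.
isobutane in F3: m_A = 1070×0.570 + (1−0.093)·(1−0.424)·m_A, so m_A = 609.9/0.4776 = 1277.1 kg/h.
F2 = (1−0.424)×1277.1 + 4947.3 = 5682.9 kg/h.
Purge F1 = 0.093×5682.9 = 528.51 kg/h.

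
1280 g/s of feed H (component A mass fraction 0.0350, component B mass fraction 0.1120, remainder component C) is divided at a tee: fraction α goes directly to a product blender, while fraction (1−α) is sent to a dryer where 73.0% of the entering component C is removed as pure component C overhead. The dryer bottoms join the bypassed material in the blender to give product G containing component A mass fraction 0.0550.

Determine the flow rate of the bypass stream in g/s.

All 1280×0.035 = 44.8 g/s of component A reaches G, so G = 44.8/0.055 = 814.55 g/s and vapour = 465.45 g/s.
The evaporator receives (1−α)·1280 of feed at 0.853 component C and removes 0.730 of that component C:
0.730×0.853×(1−α)×1280 = 465.45
(1−α) = 465.45/797.04 = 0.5840;  α = 0.4160.
Bypass flow = 0.4160×1280 = 532.51 g/s.

532.5 g/s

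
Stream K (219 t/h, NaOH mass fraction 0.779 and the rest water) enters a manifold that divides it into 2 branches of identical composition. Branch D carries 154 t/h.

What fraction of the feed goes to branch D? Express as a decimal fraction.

Fraction to D = 154/219 = 0.7032.

0.703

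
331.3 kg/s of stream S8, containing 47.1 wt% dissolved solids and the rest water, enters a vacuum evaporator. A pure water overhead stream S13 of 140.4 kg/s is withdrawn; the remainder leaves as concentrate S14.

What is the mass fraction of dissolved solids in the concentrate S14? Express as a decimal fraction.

0.8174

dissolved solids is not removed: 331.3×0.471 = 156.04 kg/s of dissolved solids enters S14.
Concentrate = 331.3 − 140.4 = 190.9 kg/s.
Mass fraction = 156.04/190.9 = 0.8174.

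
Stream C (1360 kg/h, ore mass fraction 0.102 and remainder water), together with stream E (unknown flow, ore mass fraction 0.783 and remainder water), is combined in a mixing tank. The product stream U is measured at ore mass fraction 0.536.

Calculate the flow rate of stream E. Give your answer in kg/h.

Let E be the unknown flow. Total out = 1360 + E.
ore balance: 138.72 + 0.783·E = 0.536·(1360 + E)
(0.783 − 0.536)·E = 0.536×1360 − 138.72 = 590.24
E = 590.24 / 0.247 = 2389.6 kg/h

2390 kg/h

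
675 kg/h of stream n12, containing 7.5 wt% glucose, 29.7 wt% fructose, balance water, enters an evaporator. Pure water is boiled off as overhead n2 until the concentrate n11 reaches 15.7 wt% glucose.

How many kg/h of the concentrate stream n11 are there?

322.5 kg/h

glucose is conserved: 675×0.075 = 50.625 kg/h all reports to the concentrate.
Concentrate = 50.625/(target fraction) = 322.45 kg/h.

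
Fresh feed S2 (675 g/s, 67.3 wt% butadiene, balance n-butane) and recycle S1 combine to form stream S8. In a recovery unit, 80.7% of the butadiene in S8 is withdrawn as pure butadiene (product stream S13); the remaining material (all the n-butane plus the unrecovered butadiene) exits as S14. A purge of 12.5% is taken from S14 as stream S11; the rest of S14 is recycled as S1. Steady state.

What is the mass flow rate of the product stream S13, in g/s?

441.1 g/s

butadiene in S8: m_A = 675×0.673 + (1−0.125)·(1−0.807)·m_A, so m_A = 454.28/0.8311 = 546.58 g/s.
Product S13 = 0.807×546.58 = 441.09 g/s.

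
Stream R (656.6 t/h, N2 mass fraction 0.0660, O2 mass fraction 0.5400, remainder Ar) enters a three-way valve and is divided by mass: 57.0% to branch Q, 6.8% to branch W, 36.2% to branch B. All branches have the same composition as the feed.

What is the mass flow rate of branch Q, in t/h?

Branch Q flow = 0.570×656.6 = 374.26 t/h.

374.3 t/h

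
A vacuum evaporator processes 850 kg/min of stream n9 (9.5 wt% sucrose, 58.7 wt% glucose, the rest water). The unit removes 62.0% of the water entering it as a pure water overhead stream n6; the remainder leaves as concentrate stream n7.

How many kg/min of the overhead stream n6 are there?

water entering = 850×0.318 = 270.3 kg/min; overhead removed = 0.620×270.3 = 167.59 kg/min.

167.6 kg/min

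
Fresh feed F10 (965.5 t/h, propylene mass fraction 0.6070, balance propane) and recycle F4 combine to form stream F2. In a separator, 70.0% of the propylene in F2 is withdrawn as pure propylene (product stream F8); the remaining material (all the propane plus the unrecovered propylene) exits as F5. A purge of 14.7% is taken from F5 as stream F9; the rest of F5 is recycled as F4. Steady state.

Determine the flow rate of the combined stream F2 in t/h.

3369 t/h

propane enters only via F10 and leaves only via the purge: 965.5×0.393 = 0.147×(propane in F5), and the separator passes all propane, so propane in F2 = propane in F5 = 2581.2 t/h.
propylene in F2: m_A = 965.5×0.607 + (1−0.147)·(1−0.700)·m_A, so m_A = 586.06/0.7441 = 787.61 t/h.
F2 = 787.61 + 2581.2 = 3368.8 t/h.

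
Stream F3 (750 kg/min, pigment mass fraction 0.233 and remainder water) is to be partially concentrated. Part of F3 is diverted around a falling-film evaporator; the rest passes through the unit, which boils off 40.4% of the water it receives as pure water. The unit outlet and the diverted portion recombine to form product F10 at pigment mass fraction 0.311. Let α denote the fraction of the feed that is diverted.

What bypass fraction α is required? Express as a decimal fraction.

All 750×0.233 = 174.75 kg/min of pigment reaches F10, so F10 = 174.75/0.311 = 561.9 kg/min and vapour = 188.1 kg/min.
The evaporator receives (1−α)·750 of feed at 0.767 water and removes 0.404 of that water:
0.404×0.767×(1−α)×750 = 188.1
(1−α) = 188.1/232.4 = 0.8094;  α = 0.1906.

0.191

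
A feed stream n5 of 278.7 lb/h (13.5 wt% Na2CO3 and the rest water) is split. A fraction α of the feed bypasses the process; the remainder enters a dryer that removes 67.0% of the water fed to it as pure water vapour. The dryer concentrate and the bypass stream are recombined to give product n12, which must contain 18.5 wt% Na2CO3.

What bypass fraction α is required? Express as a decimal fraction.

0.534

All 278.7×0.135 = 37.624 lb/h of Na2CO3 reaches n12, so n12 = 37.624/0.185 = 203.38 lb/h and vapour = 75.324 lb/h.
The evaporator receives (1−α)·278.7 of feed at 0.865 water and removes 0.670 of that water:
0.670×0.865×(1−α)×278.7 = 75.324
(1−α) = 75.324/161.52 = 0.4663;  α = 0.5337.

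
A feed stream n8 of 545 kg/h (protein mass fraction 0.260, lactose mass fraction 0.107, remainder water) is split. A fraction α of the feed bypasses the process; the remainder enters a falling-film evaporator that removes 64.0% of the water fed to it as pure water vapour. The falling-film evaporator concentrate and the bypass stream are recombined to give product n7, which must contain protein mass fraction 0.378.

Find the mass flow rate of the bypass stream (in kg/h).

125 kg/h

All 545×0.260 = 141.7 kg/h of protein reaches n7, so n7 = 141.7/0.378 = 374.87 kg/h and vapour = 170.13 kg/h.
The evaporator receives (1−α)·545 of feed at 0.633 water and removes 0.640 of that water:
0.640×0.633×(1−α)×545 = 170.13
(1−α) = 170.13/220.79 = 0.7706;  α = 0.2294.
Bypass flow = 0.2294×545 = 125.04 kg/h.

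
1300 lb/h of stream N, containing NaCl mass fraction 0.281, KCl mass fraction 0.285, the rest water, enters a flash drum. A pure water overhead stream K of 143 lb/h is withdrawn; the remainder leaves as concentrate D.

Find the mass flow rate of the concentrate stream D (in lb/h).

Concentrate = 1300 − 143 = 1157 lb/h.

1157 lb/h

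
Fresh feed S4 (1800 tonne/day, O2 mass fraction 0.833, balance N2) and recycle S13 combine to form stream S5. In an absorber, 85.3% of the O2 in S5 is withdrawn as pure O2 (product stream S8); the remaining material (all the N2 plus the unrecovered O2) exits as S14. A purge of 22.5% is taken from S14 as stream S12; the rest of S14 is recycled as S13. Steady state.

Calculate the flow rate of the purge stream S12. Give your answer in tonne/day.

N2 enters only via S4 and leaves only via the purge: 1800×0.167 = 0.225×(N2 in S14), and the absorber passes all N2, so N2 in S5 = N2 in S14 = 1336 tonne/day.
O2 in S5: m_A = 1800×0.833 + (1−0.225)·(1−0.853)·m_A, so m_A = 1499.4/0.8861 = 1692.2 tonne/day.
S14 = (1−0.853)×1692.2 + 1336 = 1584.8 tonne/day.
Purge S12 = 0.225×1584.8 = 356.57 tonne/day.

356.6 tonne/day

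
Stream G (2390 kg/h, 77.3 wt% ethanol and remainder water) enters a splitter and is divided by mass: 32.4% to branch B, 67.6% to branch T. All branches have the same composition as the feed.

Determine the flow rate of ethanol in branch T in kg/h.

Branch T total = 0.676×2390 = 1615.6 kg/h.
ethanol in T = 0.773×1615.6 = 1248.9 kg/h.

1249 kg/h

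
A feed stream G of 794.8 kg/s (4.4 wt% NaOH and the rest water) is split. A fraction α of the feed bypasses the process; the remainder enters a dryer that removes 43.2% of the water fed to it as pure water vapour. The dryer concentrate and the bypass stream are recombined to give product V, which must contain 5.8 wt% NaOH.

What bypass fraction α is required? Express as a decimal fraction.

All 794.8×0.044 = 34.971 kg/s of NaOH reaches V, so V = 34.971/0.058 = 602.95 kg/s and vapour = 191.85 kg/s.
The evaporator receives (1−α)·794.8 of feed at 0.956 water and removes 0.432 of that water:
0.432×0.956×(1−α)×794.8 = 191.85
(1−α) = 191.85/328.25 = 0.5845;  α = 0.4155.

0.416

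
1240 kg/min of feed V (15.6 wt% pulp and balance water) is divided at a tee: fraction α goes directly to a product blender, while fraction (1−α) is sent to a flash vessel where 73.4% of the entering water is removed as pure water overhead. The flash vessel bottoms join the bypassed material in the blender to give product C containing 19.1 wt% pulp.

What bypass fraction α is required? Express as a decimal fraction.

0.704

All 1240×0.156 = 193.44 kg/min of pulp reaches C, so C = 193.44/0.191 = 1012.8 kg/min and vapour = 227.23 kg/min.
The evaporator receives (1−α)·1240 of feed at 0.844 water and removes 0.734 of that water:
0.734×0.844×(1−α)×1240 = 227.23
(1−α) = 227.23/768.18 = 0.2958;  α = 0.7042.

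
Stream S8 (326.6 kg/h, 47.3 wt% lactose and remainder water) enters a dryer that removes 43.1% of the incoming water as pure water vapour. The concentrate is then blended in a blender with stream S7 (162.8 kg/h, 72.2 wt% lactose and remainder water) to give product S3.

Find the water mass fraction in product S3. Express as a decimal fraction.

0.345

Vapour removed = 0.431×0.527×326.6 = 74.183 kg/h; concentrate = 252.42 kg/h.
water reaching the mixer = 97.935 (from concentrate) + 162.8×0.278 = 143.19 kg/h.
Product flow = 252.42 + 162.8 = 415.22 kg/h; water fraction = 0.345.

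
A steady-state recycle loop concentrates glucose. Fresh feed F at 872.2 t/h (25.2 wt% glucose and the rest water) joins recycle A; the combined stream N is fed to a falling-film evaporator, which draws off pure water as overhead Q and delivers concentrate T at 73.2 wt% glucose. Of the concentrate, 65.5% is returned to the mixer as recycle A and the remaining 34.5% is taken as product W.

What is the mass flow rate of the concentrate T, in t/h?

Overall glucose balance (none leaves overhead): glucose in fresh feed = glucose in product, i.e. 872.2×0.252 = (1−0.655)·T·0.732.
T = 219.79/(0.732×0.345) = 870.33 t/h.

870.3 t/h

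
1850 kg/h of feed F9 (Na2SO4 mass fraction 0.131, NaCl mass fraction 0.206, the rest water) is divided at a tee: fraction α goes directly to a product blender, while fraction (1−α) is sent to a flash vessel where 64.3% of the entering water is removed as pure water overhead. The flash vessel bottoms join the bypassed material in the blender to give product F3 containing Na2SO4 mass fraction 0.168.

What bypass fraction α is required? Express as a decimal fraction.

All 1850×0.131 = 242.35 kg/h of Na2SO4 reaches F3, so F3 = 242.35/0.168 = 1442.6 kg/h and vapour = 407.44 kg/h.
The evaporator receives (1−α)·1850 of feed at 0.663 water and removes 0.643 of that water:
0.643×0.663×(1−α)×1850 = 407.44
(1−α) = 407.44/788.67 = 0.5166;  α = 0.4834.

0.483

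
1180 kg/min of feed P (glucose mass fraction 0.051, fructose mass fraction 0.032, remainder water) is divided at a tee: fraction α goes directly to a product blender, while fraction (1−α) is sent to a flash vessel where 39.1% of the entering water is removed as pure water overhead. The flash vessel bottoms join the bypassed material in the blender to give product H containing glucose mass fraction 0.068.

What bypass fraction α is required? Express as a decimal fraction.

0.303

All 1180×0.051 = 60.18 kg/min of glucose reaches H, so H = 60.18/0.068 = 885 kg/min and vapour = 295 kg/min.
The evaporator receives (1−α)·1180 of feed at 0.917 water and removes 0.391 of that water:
0.391×0.917×(1−α)×1180 = 295
(1−α) = 295/423.09 = 0.6973;  α = 0.3027.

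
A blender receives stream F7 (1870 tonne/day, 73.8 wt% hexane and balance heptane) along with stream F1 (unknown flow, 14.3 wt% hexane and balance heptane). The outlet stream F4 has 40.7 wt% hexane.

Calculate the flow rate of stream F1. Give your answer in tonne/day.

2345 tonne/day

Let F1 be the unknown flow. Total out = 1870 + F1.
hexane balance: 1380.1 + 0.143·F1 = 0.407·(1870 + F1)
(0.143 − 0.407)·F1 = 0.407×1870 − 1380.1 = -618.97
F1 = -618.97 / -0.264 = 2344.6 tonne/day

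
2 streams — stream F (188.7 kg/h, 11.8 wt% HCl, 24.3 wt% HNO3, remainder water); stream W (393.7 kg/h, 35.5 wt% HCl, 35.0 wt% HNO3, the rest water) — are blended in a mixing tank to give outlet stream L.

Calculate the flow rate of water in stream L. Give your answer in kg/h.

236.7 kg/h

water out = water in = 188.7×0.639 + 393.7×0.295 = 236.72 kg/h.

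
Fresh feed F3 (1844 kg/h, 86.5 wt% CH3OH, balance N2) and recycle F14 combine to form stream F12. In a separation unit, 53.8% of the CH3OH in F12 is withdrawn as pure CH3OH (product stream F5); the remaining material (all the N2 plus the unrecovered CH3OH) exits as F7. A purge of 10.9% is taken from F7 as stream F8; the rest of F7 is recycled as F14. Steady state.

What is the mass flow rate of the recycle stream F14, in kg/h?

3151 kg/h

N2 enters only via F3 and leaves only via the purge: 1844×0.135 = 0.109×(N2 in F7), and the separation unit passes all N2, so N2 in F12 = N2 in F7 = 2283.9 kg/h.
CH3OH in F12: m_A = 1844×0.865 + (1−0.109)·(1−0.538)·m_A, so m_A = 1595.1/0.5884 = 2711 kg/h.
F7 = (1−0.538)×2711 + 2283.9 = 3536.4 kg/h.
Recycle F14 = (1−0.109)×3536.4 = 3150.9 kg/h.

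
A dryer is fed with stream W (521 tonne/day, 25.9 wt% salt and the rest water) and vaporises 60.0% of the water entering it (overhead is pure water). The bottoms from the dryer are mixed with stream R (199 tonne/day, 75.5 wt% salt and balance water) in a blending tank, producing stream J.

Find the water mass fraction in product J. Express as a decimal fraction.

0.416

Vapour removed = 0.600×0.741×521 = 231.64 tonne/day; concentrate = 289.36 tonne/day.
water reaching the mixer = 154.42 (from concentrate) + 199×0.245 = 203.18 tonne/day.
Product flow = 289.36 + 199 = 488.36 tonne/day; water fraction = 0.416.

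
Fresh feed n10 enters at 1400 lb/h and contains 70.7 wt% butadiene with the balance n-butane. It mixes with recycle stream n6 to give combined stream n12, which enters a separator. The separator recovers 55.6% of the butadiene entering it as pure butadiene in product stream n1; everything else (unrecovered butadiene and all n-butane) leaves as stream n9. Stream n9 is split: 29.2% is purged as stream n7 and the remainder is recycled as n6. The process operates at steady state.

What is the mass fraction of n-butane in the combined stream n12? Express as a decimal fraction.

0.4932

n-butane enters only via n10 and leaves only via the purge: 1400×0.293 = 0.292×(n-butane in n9), and the separator passes all n-butane, so n-butane in n12 = n-butane in n9 = 1404.8 lb/h.
butadiene in n12: m_A = 1400×0.707 + (1−0.292)·(1−0.556)·m_A, so m_A = 989.8/0.6856 = 1443.6 lb/h.
n12 = 1443.6 + 1404.8 = 2848.4 lb/h.
n-butane fraction in n12 = 1404.8/2848.4 = 0.4932.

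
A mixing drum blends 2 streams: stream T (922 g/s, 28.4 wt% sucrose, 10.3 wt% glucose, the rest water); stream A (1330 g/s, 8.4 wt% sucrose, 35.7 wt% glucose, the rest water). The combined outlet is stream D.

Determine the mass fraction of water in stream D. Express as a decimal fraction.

Total flow out = 922 + 1330 = 2252 g/s.
water in = 922×0.613 + 1330×0.559 = 1308.7 g/s.
water mass fraction in D = 1308.7/2252 = 0.581.

0.581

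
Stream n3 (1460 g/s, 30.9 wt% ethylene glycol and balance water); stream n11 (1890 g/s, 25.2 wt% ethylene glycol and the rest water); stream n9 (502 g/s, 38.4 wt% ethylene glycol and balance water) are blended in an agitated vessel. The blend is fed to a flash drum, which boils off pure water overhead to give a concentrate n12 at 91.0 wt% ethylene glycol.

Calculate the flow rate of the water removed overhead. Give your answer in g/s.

2621 g/s

ethylene glycol entering = 1460×0.309 + 1890×0.252 + 502×0.384 = 1120.2 g/s.
All ethylene glycol reports to n12, so n12 = 1120.2/0.910 = 1231 g/s.
Total feed = 3852 g/s; overhead = 3852 − 1231 = 2621 g/s.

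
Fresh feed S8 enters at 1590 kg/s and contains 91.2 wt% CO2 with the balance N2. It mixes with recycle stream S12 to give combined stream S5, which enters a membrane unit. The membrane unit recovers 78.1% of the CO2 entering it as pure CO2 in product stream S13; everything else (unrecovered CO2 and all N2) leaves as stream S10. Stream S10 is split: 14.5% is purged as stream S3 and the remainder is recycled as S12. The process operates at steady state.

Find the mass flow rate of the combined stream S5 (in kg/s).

2749 kg/s

N2 enters only via S8 and leaves only via the purge: 1590×0.088 = 0.145×(N2 in S10), and the membrane unit passes all N2, so N2 in S5 = N2 in S10 = 964.97 kg/s.
CO2 in S5: m_A = 1590×0.912 + (1−0.145)·(1−0.781)·m_A, so m_A = 1450.1/0.8128 = 1784.2 kg/s.
S5 = 1784.2 + 964.97 = 2749.1 kg/s.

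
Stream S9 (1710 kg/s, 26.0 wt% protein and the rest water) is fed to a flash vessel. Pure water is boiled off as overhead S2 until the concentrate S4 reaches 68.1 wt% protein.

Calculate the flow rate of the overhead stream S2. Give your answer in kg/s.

1057 kg/s

protein is conserved: 1710×0.260 = 444.6 kg/s all reports to the concentrate.
Concentrate = 444.6/(target fraction) = 652.86 kg/s.
Overhead = 1710 − 652.86 = 1057.1 kg/s.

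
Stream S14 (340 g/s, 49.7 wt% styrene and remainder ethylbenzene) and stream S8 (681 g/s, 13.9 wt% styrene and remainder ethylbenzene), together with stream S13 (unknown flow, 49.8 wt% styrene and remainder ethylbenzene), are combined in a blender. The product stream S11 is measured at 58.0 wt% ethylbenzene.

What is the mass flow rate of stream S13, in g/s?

2118 g/s

Let S13 be the unknown flow. Total out = 1021 + S13.
ethylbenzene balance: 757.36 + 0.502·S13 = 0.580·(1021 + S13)
(0.502 − 0.580)·S13 = 0.580×1021 − 757.36 = -165.18
S13 = -165.18 / -0.078 = 2117.7 g/s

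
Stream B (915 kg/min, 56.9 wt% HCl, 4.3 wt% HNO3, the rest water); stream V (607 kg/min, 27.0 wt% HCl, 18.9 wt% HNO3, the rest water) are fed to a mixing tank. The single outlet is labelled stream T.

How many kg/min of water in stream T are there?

683.4 kg/min

water out = water in = 915×0.388 + 607×0.541 = 683.41 kg/min.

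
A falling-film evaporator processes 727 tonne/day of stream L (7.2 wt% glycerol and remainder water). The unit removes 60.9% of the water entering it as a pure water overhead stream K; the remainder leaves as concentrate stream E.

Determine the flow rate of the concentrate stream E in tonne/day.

316.1 tonne/day

water entering = 727×0.928 = 674.66 tonne/day; overhead removed = 0.609×674.66 = 410.87 tonne/day.
Concentrate = 727 − 410.87 = 316.13 tonne/day.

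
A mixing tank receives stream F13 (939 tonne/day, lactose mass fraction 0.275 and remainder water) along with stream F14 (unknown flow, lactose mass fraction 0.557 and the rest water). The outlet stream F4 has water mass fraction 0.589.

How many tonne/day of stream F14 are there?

Let F14 be the unknown flow. Total out = 939 + F14.
water balance: 680.77 + 0.443·F14 = 0.589·(939 + F14)
(0.443 − 0.589)·F14 = 0.589×939 − 680.77 = -127.7
F14 = -127.7 / -0.146 = 874.68 tonne/day

874.7 tonne/day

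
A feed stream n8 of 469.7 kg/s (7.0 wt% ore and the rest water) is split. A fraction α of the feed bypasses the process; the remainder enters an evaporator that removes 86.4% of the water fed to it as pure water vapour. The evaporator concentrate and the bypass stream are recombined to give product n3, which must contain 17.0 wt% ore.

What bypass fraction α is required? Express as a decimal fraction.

All 469.7×0.070 = 32.879 kg/s of ore reaches n3, so n3 = 32.879/0.170 = 193.41 kg/s and vapour = 276.29 kg/s.
The evaporator receives (1−α)·469.7 of feed at 0.930 water and removes 0.864 of that water:
0.864×0.930×(1−α)×469.7 = 276.29
(1−α) = 276.29/377.41 = 0.7321;  α = 0.2679.

0.268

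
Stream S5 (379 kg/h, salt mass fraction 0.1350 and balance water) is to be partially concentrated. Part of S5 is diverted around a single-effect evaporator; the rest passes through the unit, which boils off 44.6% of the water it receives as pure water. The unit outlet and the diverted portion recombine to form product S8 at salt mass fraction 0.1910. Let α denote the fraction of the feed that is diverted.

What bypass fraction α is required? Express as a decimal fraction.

0.240

All 379×0.135 = 51.165 kg/h of salt reaches S8, so S8 = 51.165/0.191 = 267.88 kg/h and vapour = 111.12 kg/h.
The evaporator receives (1−α)·379 of feed at 0.865 water and removes 0.446 of that water:
0.446×0.865×(1−α)×379 = 111.12
(1−α) = 111.12/146.21 = 0.7600;  α = 0.2400.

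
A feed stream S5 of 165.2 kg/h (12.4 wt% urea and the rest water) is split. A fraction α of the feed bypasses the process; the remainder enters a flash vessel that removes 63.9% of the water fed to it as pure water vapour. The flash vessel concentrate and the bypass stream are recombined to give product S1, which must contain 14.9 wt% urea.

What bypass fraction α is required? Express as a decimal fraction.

0.700

All 165.2×0.124 = 20.485 kg/h of urea reaches S1, so S1 = 20.485/0.149 = 137.48 kg/h and vapour = 27.718 kg/h.
The evaporator receives (1−α)·165.2 of feed at 0.876 water and removes 0.639 of that water:
0.639×0.876×(1−α)×165.2 = 27.718
(1−α) = 27.718/92.473 = 0.2997;  α = 0.7003.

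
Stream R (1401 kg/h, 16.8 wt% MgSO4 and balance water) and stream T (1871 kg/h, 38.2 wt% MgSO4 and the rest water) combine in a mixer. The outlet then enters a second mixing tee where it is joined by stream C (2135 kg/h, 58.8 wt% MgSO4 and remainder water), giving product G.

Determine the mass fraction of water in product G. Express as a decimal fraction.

0.592

Overall, product flow = 5407 kg/h.
water in = 1401×0.832 + 1871×0.618 + 2135×0.412 = 3201.5 kg/h.
water fraction in G = 0.592.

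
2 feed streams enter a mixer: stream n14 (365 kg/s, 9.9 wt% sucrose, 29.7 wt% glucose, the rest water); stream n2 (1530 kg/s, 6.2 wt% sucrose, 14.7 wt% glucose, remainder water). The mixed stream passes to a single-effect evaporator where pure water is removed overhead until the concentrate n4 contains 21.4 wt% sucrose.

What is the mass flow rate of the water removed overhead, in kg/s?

sucrose entering = 365×0.099 + 1530×0.062 = 131 kg/s.
All sucrose reports to n4, so n4 = 131/0.214 = 612.13 kg/s.
Total feed = 1895 kg/s; overhead = 1895 − 612.13 = 1282.9 kg/s.

1283 kg/s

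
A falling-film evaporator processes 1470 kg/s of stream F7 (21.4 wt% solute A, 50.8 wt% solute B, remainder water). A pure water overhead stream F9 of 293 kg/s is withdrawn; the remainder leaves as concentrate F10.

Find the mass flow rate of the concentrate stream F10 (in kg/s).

1177 kg/s

Concentrate = 1470 − 293 = 1177 kg/s.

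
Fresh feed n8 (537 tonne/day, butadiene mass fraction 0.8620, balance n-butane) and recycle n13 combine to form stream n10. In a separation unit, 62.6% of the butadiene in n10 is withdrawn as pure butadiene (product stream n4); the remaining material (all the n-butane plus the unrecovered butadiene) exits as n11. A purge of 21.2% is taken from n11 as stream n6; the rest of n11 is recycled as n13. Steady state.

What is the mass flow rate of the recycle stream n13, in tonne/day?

n-butane enters only via n8 and leaves only via the purge: 537×0.138 = 0.212×(n-butane in n11), and the separation unit passes all n-butane, so n-butane in n10 = n-butane in n11 = 349.56 tonne/day.
butadiene in n10: m_A = 537×0.862 + (1−0.212)·(1−0.626)·m_A, so m_A = 462.89/0.7053 = 656.32 tonne/day.
n11 = (1−0.626)×656.32 + 349.56 = 595.02 tonne/day.
Recycle n13 = (1−0.212)×595.02 = 468.88 tonne/day.

468.9 tonne/day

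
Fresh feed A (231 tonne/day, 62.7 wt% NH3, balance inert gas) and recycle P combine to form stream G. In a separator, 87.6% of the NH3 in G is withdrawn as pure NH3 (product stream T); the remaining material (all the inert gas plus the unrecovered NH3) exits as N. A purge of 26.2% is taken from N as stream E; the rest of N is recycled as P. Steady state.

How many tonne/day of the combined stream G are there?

inert gas enters only via A and leaves only via the purge: 231×0.373 = 0.262×(inert gas in N), and the separator passes all inert gas, so inert gas in G = inert gas in N = 328.87 tonne/day.
NH3 in G: m_A = 231×0.627 + (1−0.262)·(1−0.876)·m_A, so m_A = 144.84/0.9085 = 159.43 tonne/day.
G = 159.43 + 328.87 = 488.29 tonne/day.

488.3 tonne/day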